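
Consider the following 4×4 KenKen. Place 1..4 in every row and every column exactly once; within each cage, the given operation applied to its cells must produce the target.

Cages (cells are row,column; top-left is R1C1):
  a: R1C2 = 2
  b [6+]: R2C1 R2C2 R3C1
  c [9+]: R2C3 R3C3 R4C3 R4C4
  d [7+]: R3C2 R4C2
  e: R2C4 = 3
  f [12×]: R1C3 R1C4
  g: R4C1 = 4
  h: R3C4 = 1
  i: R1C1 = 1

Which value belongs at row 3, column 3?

2

I is a freebie; hence R1C1 = 1.
Cage a is given, leaving R1C2 = 2.
Cage e is given, leaving R2C4 = 3.
Cage h is given, so R3C4 = 1.
G is a freebie, which forces R4C1 = 4.
Row 4 already has 4, which forces R4C2 = 3.
Column 4 already has 1, leaving R4C4 = 2.
The two cells of cage f must have product 12; hence R1C3 = 3.
Column 4 now contains 3, so R1C4 = 4.
4 is placed in column 1; hence R2C1 = 2.
3 is placed in row 2; hence R2C2 = 1.
Row 2 now contains 2, leaving R2C3 = 4.
Cage b has sum 6, which forces R3C1 = 3.
Column 2 already has 3, which forces R3C2 = 4.
Column 3 already has 4, leaving R3C3 = 2.
Row 4 already has 2, so R4C3 = 1.
Completed grid: 1 2 3 4 / 2 1 4 3 / 3 4 2 1 / 4 3 1 2.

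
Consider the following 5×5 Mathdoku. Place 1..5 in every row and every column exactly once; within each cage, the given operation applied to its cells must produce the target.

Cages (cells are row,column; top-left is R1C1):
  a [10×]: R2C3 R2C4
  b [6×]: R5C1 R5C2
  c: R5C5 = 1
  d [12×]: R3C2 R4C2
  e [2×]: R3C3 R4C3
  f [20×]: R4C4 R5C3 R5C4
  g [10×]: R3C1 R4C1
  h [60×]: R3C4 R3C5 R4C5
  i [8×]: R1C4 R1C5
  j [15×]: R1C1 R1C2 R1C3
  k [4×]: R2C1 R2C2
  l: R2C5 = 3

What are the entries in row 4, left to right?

L is a freebie, so R2C5 = 3.
Cage c is a single given cell, so R5C5 = 1.
The 3 cells of cage h must have product 60, which forces R3C4 = 3.
3 is placed in row 3; hence R3C2 = 4.
4 is placed in row 3, which forces R3C5 = 5.
Cage d's pair has product 12, leaving R4C2 = 3.
5 is placed in column 5, leaving R4C5 = 4.
3 is placed in column 2, leaving R5C2 = 2.
Cage i needs two cells with product 8, which forces R1C4 = 4.
Column 5 already has 4, leaving R1C5 = 2.
Cage k needs two cells with product 4, leaving R2C1 = 4.
Column 2 already has 4, which forces R2C2 = 1.
Row 3 now contains 5, which forces R3C1 = 2.
2 is placed in row 3, which forces R3C3 = 1.
Cage g's pair has product 10, leaving R4C1 = 5.
Column 3 now contains 1, which forces R4C3 = 2.
Cage f has product 20; hence R4C4 = 1.
2 is placed in row 5, leaving R5C1 = 3.
Column 4 now contains 4, so R5C4 = 5.
Column 1 now contains 3; hence R1C1 = 1.
Column 2 now contains 1; hence R1C2 = 5.
The 3 cells of cage j must have product 15, leaving R1C3 = 3.
2 is placed in column 3, so R2C3 = 5.
Column 4 already has 5; hence R2C4 = 2.
5 is placed in row 5, leaving R5C3 = 4.
Completed grid: 1 5 3 4 2 / 4 1 5 2 3 / 2 4 1 3 5 / 5 3 2 1 4 / 3 2 4 5 1.

5 3 2 1 4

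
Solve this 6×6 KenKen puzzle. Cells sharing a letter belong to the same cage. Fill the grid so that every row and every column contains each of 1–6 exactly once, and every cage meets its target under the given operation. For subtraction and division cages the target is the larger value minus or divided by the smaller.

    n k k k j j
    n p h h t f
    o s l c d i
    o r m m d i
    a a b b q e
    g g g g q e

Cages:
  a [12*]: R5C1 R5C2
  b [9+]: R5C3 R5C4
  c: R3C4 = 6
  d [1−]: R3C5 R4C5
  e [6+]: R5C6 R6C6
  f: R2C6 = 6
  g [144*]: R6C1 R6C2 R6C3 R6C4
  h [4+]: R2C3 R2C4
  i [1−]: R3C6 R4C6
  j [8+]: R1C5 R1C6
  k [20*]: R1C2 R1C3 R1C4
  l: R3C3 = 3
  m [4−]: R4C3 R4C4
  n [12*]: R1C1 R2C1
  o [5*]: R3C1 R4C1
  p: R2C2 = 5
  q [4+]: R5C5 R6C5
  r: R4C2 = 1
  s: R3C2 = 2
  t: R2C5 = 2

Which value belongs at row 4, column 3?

Cage p is given; hence R2C2 = 5.
Cage t is given, which forces R2C5 = 2.
Cage f is a single given cell, so R2C6 = 6.
Cage s is given, which forces R3C2 = 2.
Cage l is given; hence R3C3 = 3.
Cage c is a single given cell, leaving R3C4 = 6.
Cage r is a single given cell; hence R4C2 = 1.
Column 2 already has 1; hence R1C2 = 4.
Column 3 already has 3, leaving R2C3 = 1.
Cage h's pair has sum 4; hence R2C4 = 3.
The two cells of cage o must have product 5, leaving R3C1 = 1.
1 is placed in row 4, leaving R4C1 = 5.
The two cells of cage m must have difference 4, leaving R4C3 = 6.
Cage m needs two cells with difference 4; hence R4C4 = 2.
Column 4 now contains 2, so R6C4 = 4.
Row 1 already has 4, leaving R1C1 = 3.
Column 3 now contains 1, leaving R1C3 = 5.
The 3 cells of cage k must have product 20, so R1C4 = 1.
5 is placed in row 1, which forces R1C5 = 6.
5 is placed in row 1, so R1C6 = 2.
Row 2 now contains 3, which forces R2C1 = 4.
Column 1 now contains 4, which forces R5C1 = 2.
Cage b needs two cells with sum 9, which forces R5C3 = 4.
Column 4 now contains 4, which forces R5C4 = 5.
5 is placed in row 5, leaving R5C6 = 1.
3 is placed in column 1, so R6C1 = 6.
Row 6 already has 6, which forces R6C2 = 3.
Row 6 now contains 4, so R6C3 = 2.
3 is placed in row 6; hence R6C5 = 1.
1 is placed in column 6, leaving R6C6 = 5.
Column 6 now contains 5, leaving R3C6 = 4.
Cage i's pair has difference 1, leaving R4C6 = 3.
Column 2 already has 3; hence R5C2 = 6.
Row 5 now contains 1; hence R5C5 = 3.
Row 3 now contains 4, so R3C5 = 5.
Row 4 already has 3, which forces R4C5 = 4.
Filled in: 3 4 5 1 6 2 / 4 5 1 3 2 6 / 1 2 3 6 5 4 / 5 1 6 2 4 3 / 2 6 4 5 3 1 / 6 3 2 4 1 5.

6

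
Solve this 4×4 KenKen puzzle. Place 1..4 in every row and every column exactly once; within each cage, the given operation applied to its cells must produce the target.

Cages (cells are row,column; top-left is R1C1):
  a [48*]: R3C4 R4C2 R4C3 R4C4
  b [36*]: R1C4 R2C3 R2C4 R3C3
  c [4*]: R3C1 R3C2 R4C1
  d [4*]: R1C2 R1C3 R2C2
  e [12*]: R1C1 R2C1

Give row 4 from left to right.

2 3 4 1

Row 3 needs a 3, and only R3C3 is open for it.
In column 1, 2 can only go at R4C1, so R4C1 = 2.
Cage c has product 4, so R3C1 = 1.
Cage c needs product 4; hence R3C2 = 2.
Cage a has product 48; hence R3C4 = 4.
Cage d needs product 4, leaving R1C2 = 4.
Cage d needs product 4, so R1C3 = 1.
Column 2 now contains 2, so R2C2 = 1.
Row 2 already has 1, so R2C4 = 3.
1 is placed in column 2, leaving R4C2 = 3.
1 is placed in column 3; hence R4C3 = 4.
Column 4 now contains 3, leaving R4C4 = 1.
Row 1 already has 4, so R1C1 = 3.
Column 4 now contains 3, which forces R1C4 = 2.
3 is placed in row 2, so R2C1 = 4.
4 is placed in column 3; hence R2C3 = 2.
The full grid is 3 4 1 2 / 4 1 2 3 / 1 2 3 4 / 2 3 4 1.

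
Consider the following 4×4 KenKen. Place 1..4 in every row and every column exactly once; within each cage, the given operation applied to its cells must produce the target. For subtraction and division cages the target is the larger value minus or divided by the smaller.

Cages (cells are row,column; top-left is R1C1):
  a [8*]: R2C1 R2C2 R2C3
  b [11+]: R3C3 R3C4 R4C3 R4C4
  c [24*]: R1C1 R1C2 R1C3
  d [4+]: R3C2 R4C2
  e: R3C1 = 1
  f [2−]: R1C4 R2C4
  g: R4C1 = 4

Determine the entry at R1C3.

Cage e is a single given cell, leaving R3C1 = 1.
1 is placed in row 3, so R3C2 = 3.
Cage g is given; hence R4C1 = 4.
Column 2 now contains 3; hence R4C2 = 1.
Column 1 now contains 4; hence R2C1 = 2.
Cage a has product 8; hence R2C2 = 4.
Cage a has product 8, leaving R2C3 = 1.
1 is placed in row 2, so R2C4 = 3.
3 is placed in column 4, leaving R4C4 = 2.
2 is placed in column 1, leaving R1C1 = 3.
Column 2 now contains 4, leaving R1C2 = 2.
Cage c needs product 24, so R1C3 = 4.
Cage f needs two cells with difference 2; hence R1C4 = 1.
The 4 cells of cage b must have sum 11, so R3C3 = 2.
Column 4 now contains 2, so R3C4 = 4.
Row 4 already has 2; hence R4C3 = 3.
Filled in: 3 2 4 1 / 2 4 1 3 / 1 3 2 4 / 4 1 3 2.

4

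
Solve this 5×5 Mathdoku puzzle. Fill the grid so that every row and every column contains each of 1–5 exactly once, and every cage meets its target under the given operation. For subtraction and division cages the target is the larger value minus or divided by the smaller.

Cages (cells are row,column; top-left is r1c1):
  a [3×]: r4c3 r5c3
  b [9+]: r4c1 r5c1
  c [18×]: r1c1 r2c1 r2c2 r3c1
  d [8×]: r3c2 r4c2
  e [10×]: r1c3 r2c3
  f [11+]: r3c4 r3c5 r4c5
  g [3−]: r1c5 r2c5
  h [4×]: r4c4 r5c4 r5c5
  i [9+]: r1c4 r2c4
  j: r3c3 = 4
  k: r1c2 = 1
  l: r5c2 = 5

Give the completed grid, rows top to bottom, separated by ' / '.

Cage k is a single given cell, so r1c2 = 1.
Cage c has product 18, leaving r2c2 = 3.
Cage j is a single given cell, which forces r3c3 = 4.
L is a freebie, which forces r5c2 = 5.
4 is placed in row 3, so r3c2 = 2.
Cage b's pair has sum 9; hence r4c1 = 5.
The two cells of cage d must have product 8, leaving r4c2 = 4.
Row 4 already has 4; hence r4c5 = 3.
5 is placed in row 5; hence r5c1 = 4.
Row 5 already has 4, so r5c4 = 1.
Row 5 already has 1; hence r5c5 = 2.
Cage g's pair has difference 3; hence r1c5 = 4.
The two cells of cage g must have difference 3; hence r2c5 = 1.
The 3 cells of cage f must have sum 11, so r3c4 = 3.
The 3 cells of cage f must have sum 11; hence r3c5 = 5.
Row 4 already has 3, leaving r4c3 = 1.
1 is placed in column 4; hence r4c4 = 2.
Row 5 already has 1; hence r5c3 = 3.
Cage c needs product 18, so r1c1 = 3.
Row 1 now contains 4, leaving r1c4 = 5.
Row 2 now contains 1, which forces r2c1 = 2.
Row 2 already has 2; hence r2c3 = 5.
Cage i's pair has sum 9, leaving r2c4 = 4.
Row 3 already has 3, leaving r3c1 = 1.
5 is placed in row 1; hence r1c3 = 2.

3 1 2 5 4 / 2 3 5 4 1 / 1 2 4 3 5 / 5 4 1 2 3 / 4 5 3 1 2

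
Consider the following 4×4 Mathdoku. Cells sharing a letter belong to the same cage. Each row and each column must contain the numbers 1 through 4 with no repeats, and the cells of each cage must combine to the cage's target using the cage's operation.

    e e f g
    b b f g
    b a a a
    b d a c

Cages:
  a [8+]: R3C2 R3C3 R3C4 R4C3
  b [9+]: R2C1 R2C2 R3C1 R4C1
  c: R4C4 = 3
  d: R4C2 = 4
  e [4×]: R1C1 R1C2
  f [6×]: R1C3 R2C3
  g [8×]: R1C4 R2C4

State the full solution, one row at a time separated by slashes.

Cage d is given, so R4C2 = 4.
Cage c is given; hence R4C4 = 3.
The two cells of cage e must have product 4, so R1C1 = 4.
4 is placed in column 2, so R1C2 = 1.
Row 1 already has 4, which forces R1C4 = 2.
Column 4 already has 2, so R2C4 = 4.
4 is placed in column 4, leaving R3C4 = 1.
Row 1 now contains 2; hence R1C3 = 3.
Cage b has sum 9, so R2C2 = 3.
The two cells of cage f must have product 6, so R2C3 = 2.
Cage b needs sum 9, so R3C1 = 3.
Cage a needs sum 8, leaving R3C2 = 2.
3 is placed in column 3, so R3C3 = 4.
2 is placed in column 3, which forces R4C3 = 1.
Row 2 already has 2, leaving R2C1 = 1.
1 is placed in row 4, leaving R4C1 = 2.

4 1 3 2 / 1 3 2 4 / 3 2 4 1 / 2 4 1 3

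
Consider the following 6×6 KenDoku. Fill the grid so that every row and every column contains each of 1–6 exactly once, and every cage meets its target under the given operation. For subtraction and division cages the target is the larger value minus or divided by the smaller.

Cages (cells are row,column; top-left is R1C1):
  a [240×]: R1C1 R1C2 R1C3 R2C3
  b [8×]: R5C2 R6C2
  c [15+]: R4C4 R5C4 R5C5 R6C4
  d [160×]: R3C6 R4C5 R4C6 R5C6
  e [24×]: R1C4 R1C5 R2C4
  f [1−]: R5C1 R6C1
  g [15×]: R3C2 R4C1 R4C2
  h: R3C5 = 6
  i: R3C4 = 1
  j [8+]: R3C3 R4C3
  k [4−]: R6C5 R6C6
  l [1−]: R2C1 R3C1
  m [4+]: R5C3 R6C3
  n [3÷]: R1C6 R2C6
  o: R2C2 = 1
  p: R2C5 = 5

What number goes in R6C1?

O is a freebie, leaving R2C2 = 1.
Cage p is a single given cell, which forces R2C5 = 5.
I is a freebie, which forces R3C4 = 1.
Cage h is given, so R3C5 = 6.
Cage d needs product 160, so R4C5 = 4.
Cage g needs product 15, leaving R4C1 = 1.
Column 2 needs a 6, and only R1C2 is open for it.
Column 3 needs a 6, and only R4C3 is open for it.
Cage j needs two cells with sum 8, leaving R3C3 = 2.
Cage a needs product 240, which forces R1C1 = 2.
Cage a has product 240, leaving R1C3 = 5.
Row 1 already has 2, so R1C6 = 1.
Column 3 already has 2, leaving R2C3 = 4.
Cage e needs product 24, which forces R1C4 = 4.
1 is placed in row 1, leaving R1C5 = 3.
Cage e has product 24; hence R2C4 = 2.
The two cells of cage n must have quotient 3; hence R2C6 = 3.
Row 2 already has 3, leaving R2C1 = 6.
Cage l needs two cells with difference 1, so R3C1 = 5.
Row 3 now contains 5, which forces R3C2 = 3.
Row 3 now contains 5; hence R3C6 = 4.
Column 2 now contains 3, which forces R4C2 = 5.
5 is placed in row 4, leaving R4C4 = 3.
5 is placed in row 4, so R4C6 = 2.
Cage c needs sum 15, which forces R5C5 = 1.
Column 6 already has 2, which forces R5C6 = 5.
Column 5 already has 1; hence R6C5 = 2.
Column 6 now contains 5, leaving R6C6 = 6.
The two cells of cage b must have product 8, so R5C2 = 2.
Row 5 now contains 1, leaving R5C3 = 3.
Row 5 now contains 5; hence R5C4 = 6.
Row 6 now contains 2, leaving R6C2 = 4.
Cage m needs two cells with sum 4, leaving R6C3 = 1.
Row 6 already has 6, so R6C4 = 5.
3 is placed in row 5, so R5C1 = 4.
Row 6 now contains 4; hence R6C1 = 3.
Completed grid: 2 6 5 4 3 1 / 6 1 4 2 5 3 / 5 3 2 1 6 4 / 1 5 6 3 4 2 / 4 2 3 6 1 5 / 3 4 1 5 2 6.

3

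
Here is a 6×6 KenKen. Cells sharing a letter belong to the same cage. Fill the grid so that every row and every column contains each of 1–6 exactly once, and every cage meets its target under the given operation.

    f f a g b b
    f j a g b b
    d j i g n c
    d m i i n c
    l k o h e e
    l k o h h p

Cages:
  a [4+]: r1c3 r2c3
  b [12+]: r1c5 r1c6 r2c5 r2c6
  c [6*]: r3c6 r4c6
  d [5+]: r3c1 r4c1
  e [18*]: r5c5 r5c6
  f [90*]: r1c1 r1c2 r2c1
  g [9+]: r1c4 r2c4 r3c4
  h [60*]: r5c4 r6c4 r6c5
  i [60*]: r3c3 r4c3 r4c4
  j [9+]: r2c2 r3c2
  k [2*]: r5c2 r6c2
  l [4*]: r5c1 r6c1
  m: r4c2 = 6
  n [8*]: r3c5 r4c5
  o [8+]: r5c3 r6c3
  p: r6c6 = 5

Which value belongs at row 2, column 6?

2

Cage m is given, which forces r4c2 = 6.
P is a freebie, so r6c6 = 5.
The 3 cells of cage h must have product 60, so r5c4 = 5.
In row 4, 5 can only go at r4c3, so r4c3 = 5.
Row 3 needs a 5, and only r3c2 is open for it.
Column 2 now contains 5, so r1c2 = 3.
3 is placed in row 1, leaving r1c3 = 1.
Column 2 now contains 5; hence r2c2 = 4.
1 is placed in column 3, leaving r2c3 = 3.
The only place for 4 in row 5 is r5c1.
4 is placed in column 1, which forces r6c1 = 1.
Row 6 now contains 1; hence r6c2 = 2.
Row 6 now contains 2, leaving r6c3 = 6.
Column 3 already has 6, leaving r3c3 = 4.
Row 3 already has 4, so r3c5 = 2.
Cage i has product 60, leaving r4c4 = 3.
Column 5 now contains 2; hence r4c5 = 4.
Column 2 already has 2; hence r5c2 = 1.
Column 3 already has 6; hence r5c3 = 2.
Column 4 already has 3, leaving r6c4 = 4.
Column 5 now contains 4, so r6c5 = 3.
Column 5 now contains 4, leaving r1c5 = 5.
The 4 cells of cage b must have sum 12; hence r1c6 = 4.
Cage b needs sum 12, leaving r2c5 = 1.
Cage b needs sum 12, so r2c6 = 2.
Row 3 now contains 2, which forces r3c1 = 3.
3 is placed in row 3; hence r3c6 = 6.
3 is placed in row 4, so r4c1 = 2.
2 is placed in column 6; hence r4c6 = 1.
3 is placed in column 5, leaving r5c5 = 6.
Cage e's pair has product 18; hence r5c6 = 3.
Row 1 now contains 5; hence r1c1 = 6.
Cage g needs sum 9, so r1c4 = 2.
Cage f needs product 90, so r2c1 = 5.
Row 2 already has 2, so r2c4 = 6.
Row 3 now contains 6, so r3c4 = 1.
Completed grid: 6 3 1 2 5 4 / 5 4 3 6 1 2 / 3 5 4 1 2 6 / 2 6 5 3 4 1 / 4 1 2 5 6 3 / 1 2 6 4 3 5.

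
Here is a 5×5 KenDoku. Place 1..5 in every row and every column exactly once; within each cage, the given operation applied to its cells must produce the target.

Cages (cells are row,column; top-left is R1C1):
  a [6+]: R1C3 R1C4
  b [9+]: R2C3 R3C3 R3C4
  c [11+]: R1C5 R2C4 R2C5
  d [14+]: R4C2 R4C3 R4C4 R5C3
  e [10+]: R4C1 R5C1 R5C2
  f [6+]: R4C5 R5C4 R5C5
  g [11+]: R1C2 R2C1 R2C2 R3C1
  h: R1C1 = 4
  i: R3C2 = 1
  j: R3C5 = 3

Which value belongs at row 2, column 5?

H is a freebie, so R1C1 = 4.
Cage i is a single given cell; hence R3C2 = 1.
Cage j is a single given cell, which forces R3C5 = 3.
In row 1, 3 can only go at R1C2, so R1C2 = 3.
Cage g needs sum 11; hence R2C1 = 1.
In row 1, 2 can only go at R1C5, so R1C5 = 2.
2 is placed in column 5, so R4C5 = 1.
Cage f needs sum 6, which forces R5C4 = 1.
Cage f needs sum 6, which forces R5C5 = 4.
Cage a's pair has sum 6, which forces R1C3 = 1.
1 is placed in column 4; hence R1C4 = 5.
The 3 cells of cage c must have sum 11; hence R2C4 = 4.
Column 5 already has 4, so R2C5 = 5.
4 is placed in column 4, which forces R3C4 = 2.
2 is placed in column 4; hence R4C4 = 3.
Row 2 now contains 5, leaving R2C2 = 2.
Row 2 already has 2; hence R2C3 = 3.
Row 3 now contains 2; hence R3C1 = 5.
Row 3 now contains 5, leaving R3C3 = 4.
Column 1 already has 5, which forces R4C1 = 2.
Row 4 already has 2, leaving R4C3 = 5.
Cage e has sum 10, leaving R5C1 = 3.
Column 2 already has 2, so R5C2 = 5.
Column 3 now contains 5, so R5C3 = 2.
5 is placed in row 4, so R4C2 = 4.
The full grid is 4 3 1 5 2 / 1 2 3 4 5 / 5 1 4 2 3 / 2 4 5 3 1 / 3 5 2 1 4.

5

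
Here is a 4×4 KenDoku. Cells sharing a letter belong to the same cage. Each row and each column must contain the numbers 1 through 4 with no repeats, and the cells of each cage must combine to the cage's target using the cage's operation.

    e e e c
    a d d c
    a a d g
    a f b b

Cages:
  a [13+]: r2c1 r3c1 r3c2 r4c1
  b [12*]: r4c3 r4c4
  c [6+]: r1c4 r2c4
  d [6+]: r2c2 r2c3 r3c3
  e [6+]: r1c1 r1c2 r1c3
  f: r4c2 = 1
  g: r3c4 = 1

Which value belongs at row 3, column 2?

The 4 cells of cage a must have sum 13, so r3c2 = 4.
Cage g is a single given cell, so r3c4 = 1.
Cage f is a single given cell, which forces r4c2 = 1.
The 3 cells of cage d must have sum 6, which forces r2c3 = 1.
Cage e has sum 6; hence r1c1 = 1.
In row 1, 4 can only go at r1c4, so r1c4 = 4.
Column 4 now contains 4, leaving r2c4 = 2.
Cage b needs two cells with product 12, so r4c3 = 4.
Column 4 now contains 4, so r4c4 = 3.
The 4 cells of cage a must have sum 13; hence r2c1 = 4.
Row 2 now contains 2, which forces r2c2 = 3.
Cage a has sum 13, leaving r3c1 = 3.
Cage d has sum 6, so r3c3 = 2.
Row 4 already has 3; hence r4c1 = 2.
Column 2 now contains 3, so r1c2 = 2.
Column 3 already has 2, which forces r1c3 = 3.
The full grid is 1 2 3 4 / 4 3 1 2 / 3 4 2 1 / 2 1 4 3.

4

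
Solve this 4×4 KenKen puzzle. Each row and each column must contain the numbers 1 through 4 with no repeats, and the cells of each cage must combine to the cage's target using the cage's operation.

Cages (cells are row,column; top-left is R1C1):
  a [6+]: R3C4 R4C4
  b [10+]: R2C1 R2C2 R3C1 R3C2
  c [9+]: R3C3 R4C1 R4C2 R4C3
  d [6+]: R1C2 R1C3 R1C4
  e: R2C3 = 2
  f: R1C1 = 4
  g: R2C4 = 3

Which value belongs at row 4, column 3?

4

Cage f is a single given cell, leaving R1C1 = 4.
Cage e is given, leaving R2C3 = 2.
G is a freebie, leaving R2C4 = 3.
3 is placed in row 2; hence R2C1 = 1.
Cage b needs sum 10; hence R2C2 = 4.
In row 3, 1 can only go at R3C3, so R3C3 = 1.
Column 3 already has 1, which forces R1C3 = 3.
Cage c needs sum 9, leaving R4C1 = 3.
Cage c needs sum 9, so R4C2 = 1.
Column 3 already has 1; hence R4C3 = 4.
Row 4 already has 4, which forces R4C4 = 2.
Column 2 now contains 1, leaving R1C2 = 2.
Column 4 already has 2, which forces R1C4 = 1.
Column 1 now contains 3, so R3C1 = 2.
The 4 cells of cage b must have sum 10, leaving R3C2 = 3.
Column 4 already has 2, which forces R3C4 = 4.
The full grid is 4 2 3 1 / 1 4 2 3 / 2 3 1 4 / 3 1 4 2.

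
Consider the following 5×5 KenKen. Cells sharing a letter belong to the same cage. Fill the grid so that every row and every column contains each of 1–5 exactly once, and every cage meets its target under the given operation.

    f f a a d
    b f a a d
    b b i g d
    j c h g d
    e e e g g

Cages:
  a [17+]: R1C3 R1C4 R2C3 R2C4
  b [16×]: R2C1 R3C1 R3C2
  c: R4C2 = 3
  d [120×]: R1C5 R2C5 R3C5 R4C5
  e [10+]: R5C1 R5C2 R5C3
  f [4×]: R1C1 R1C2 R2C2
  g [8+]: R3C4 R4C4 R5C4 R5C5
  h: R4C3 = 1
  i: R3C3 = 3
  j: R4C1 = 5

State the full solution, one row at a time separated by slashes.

Cage i is given, which forces R3C3 = 3.
Cage j is a single given cell, leaving R4C1 = 5.
C is a freebie, which forces R4C2 = 3.
H is a freebie, leaving R4C3 = 1.
Cage g has sum 8, which forces R3C4 = 1.
Cage b needs product 16, which forces R2C1 = 2.
2 is placed in row 2; hence R2C2 = 1.
1 is placed in row 3; hence R3C1 = 4.
Cage b has product 16, leaving R3C2 = 2.
2 is placed in row 3, leaving R3C5 = 5.
Column 1 now contains 2, so R1C1 = 1.
Column 2 now contains 1, so R1C2 = 4.
Row 1 already has 4, leaving R1C3 = 5.
5 is placed in row 1, so R1C4 = 3.
Row 1 now contains 3, leaving R1C5 = 2.
5 is placed in column 3; hence R2C3 = 4.
3 is placed in column 4, so R2C4 = 5.
4 is placed in row 2, which forces R2C5 = 3.
Column 5 already has 2, which forces R4C5 = 4.
1 is placed in column 1, so R5C1 = 3.
4 is placed in column 2, leaving R5C2 = 5.
Column 3 already has 4, which forces R5C3 = 2.
Row 5 already has 2, so R5C4 = 4.
Column 5 already has 2, leaving R5C5 = 1.
Row 4 already has 4, so R4C4 = 2.

1 4 5 3 2 / 2 1 4 5 3 / 4 2 3 1 5 / 5 3 1 2 4 / 3 5 2 4 1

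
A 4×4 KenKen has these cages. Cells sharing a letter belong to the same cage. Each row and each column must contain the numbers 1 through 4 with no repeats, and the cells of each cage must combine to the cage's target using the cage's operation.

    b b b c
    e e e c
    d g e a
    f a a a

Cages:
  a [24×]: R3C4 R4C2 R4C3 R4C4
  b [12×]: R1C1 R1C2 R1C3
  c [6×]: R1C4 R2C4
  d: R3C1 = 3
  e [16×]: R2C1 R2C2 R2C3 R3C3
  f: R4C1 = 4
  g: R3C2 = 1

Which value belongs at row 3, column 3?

2

D is a freebie, leaving R3C1 = 3.
G is a freebie; hence R3C2 = 1.
Cage e needs product 16, so R3C3 = 2.
Row 3 now contains 2; hence R3C4 = 4.
Cage f is a single given cell, which forces R4C1 = 4.
Column 1 already has 4, which forces R1C1 = 1.
1 is placed in column 1, which forces R2C1 = 2.
Row 2 now contains 2, which forces R2C2 = 4.
4 is placed in row 2, so R2C3 = 1.
Row 2 now contains 2, which forces R2C4 = 3.
1 is placed in column 3, so R4C3 = 3.
Column 2 now contains 4, so R1C2 = 3.
Column 3 now contains 3, so R1C3 = 4.
3 is placed in column 4; hence R1C4 = 2.
3 is placed in row 4, so R4C2 = 2.
The 4 cells of cage a must have product 24, leaving R4C4 = 1.
The full grid is 1 3 4 2 / 2 4 1 3 / 3 1 2 4 / 4 2 3 1.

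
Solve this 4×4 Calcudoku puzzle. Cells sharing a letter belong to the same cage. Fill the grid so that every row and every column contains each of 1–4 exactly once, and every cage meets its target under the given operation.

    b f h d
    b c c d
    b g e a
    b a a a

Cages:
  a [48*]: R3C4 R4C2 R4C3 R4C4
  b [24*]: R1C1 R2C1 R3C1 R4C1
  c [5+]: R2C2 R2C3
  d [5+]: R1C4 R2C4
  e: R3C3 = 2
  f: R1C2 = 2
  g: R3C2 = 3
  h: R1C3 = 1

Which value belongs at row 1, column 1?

4

Cage f is given, leaving R1C2 = 2.
Cage h is given, leaving R1C3 = 1.
Cage g is a single given cell, leaving R3C2 = 3.
E is a freebie, so R3C3 = 2.
Row 3 now contains 2, which forces R3C4 = 4.
4 is placed in column 4, so R1C4 = 3.
The two cells of cage c must have sum 5, leaving R2C2 = 1.
Cage c's pair has sum 5, so R2C3 = 4.
The two cells of cage d must have sum 5, so R2C4 = 2.
Row 3 already has 4, which forces R3C1 = 1.
1 is placed in column 2, leaving R4C2 = 4.
Column 3 already has 4, so R4C3 = 3.
Column 4 already has 3, which forces R4C4 = 1.
Row 1 now contains 3, leaving R1C1 = 4.
Row 2 now contains 2, leaving R2C1 = 3.
Row 4 already has 3; hence R4C1 = 2.
Filled in: 4 2 1 3 / 3 1 4 2 / 1 3 2 4 / 2 4 3 1.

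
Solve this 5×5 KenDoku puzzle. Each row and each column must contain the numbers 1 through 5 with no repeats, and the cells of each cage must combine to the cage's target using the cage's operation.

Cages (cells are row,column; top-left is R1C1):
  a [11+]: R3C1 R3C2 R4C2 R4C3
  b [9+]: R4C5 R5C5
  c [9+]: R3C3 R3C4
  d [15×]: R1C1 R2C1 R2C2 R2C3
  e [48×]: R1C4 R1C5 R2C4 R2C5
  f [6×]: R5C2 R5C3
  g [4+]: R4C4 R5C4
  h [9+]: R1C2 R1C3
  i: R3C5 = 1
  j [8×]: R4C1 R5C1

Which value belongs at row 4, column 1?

2

The 4 cells of cage d must have product 15, so R1C1 = 1.
I is a freebie, which forces R3C5 = 1.
Row 5 needs a 1, and only R5C4 is open for it.
Column 4 already has 1, so R4C4 = 3.
Row 1 needs a 3, and only R1C5 is open for it.
Cage e needs product 48, so R1C4 = 2.
Cage e has product 48; hence R2C4 = 4.
3 is placed in column 5; hence R2C5 = 2.
Column 4 already has 4, so R3C4 = 5.
Row 3 now contains 5, so R3C3 = 4.
The two cells of cage h must have sum 9; hence R1C2 = 4.
Column 3 now contains 4; hence R1C3 = 5.
The 4 cells of cage a must have sum 11, so R4C2 = 5.
Cage a has sum 11, which forces R4C3 = 1.
Row 4 now contains 5; hence R4C5 = 4.
Column 5 already has 4, leaving R5C5 = 5.
Cage d has product 15, leaving R2C1 = 5.
Cage d needs product 15; hence R2C2 = 1.
1 is placed in column 3, so R2C3 = 3.
Row 4 now contains 4, which forces R4C1 = 2.
Cage j's pair has product 8, leaving R5C1 = 4.
Column 3 already has 3, so R5C3 = 2.
Column 1 now contains 2, leaving R3C1 = 3.
Cage a has sum 11; hence R3C2 = 2.
Row 5 already has 2, leaving R5C2 = 3.
The full grid is 1 4 5 2 3 / 5 1 3 4 2 / 3 2 4 5 1 / 2 5 1 3 4 / 4 3 2 1 5.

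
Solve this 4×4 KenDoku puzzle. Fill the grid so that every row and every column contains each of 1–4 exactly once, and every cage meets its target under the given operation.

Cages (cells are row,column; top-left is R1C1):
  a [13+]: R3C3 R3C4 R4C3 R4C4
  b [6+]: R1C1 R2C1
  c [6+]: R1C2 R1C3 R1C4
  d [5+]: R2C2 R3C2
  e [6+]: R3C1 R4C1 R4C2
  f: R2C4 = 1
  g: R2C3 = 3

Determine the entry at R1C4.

2

Cage g is given, which forces R2C3 = 3.
F is a freebie; hence R2C4 = 1.
In row 1, 4 can only go at R1C1, so R1C1 = 4.
4 is placed in column 1, leaving R2C1 = 2.
2 is placed in row 2, so R2C2 = 4.
Cage d needs two cells with sum 5; hence R3C2 = 1.
Cage e has sum 6, so R4C2 = 2.
2 is placed in row 4, leaving R4C3 = 4.
Row 4 now contains 4, so R4C4 = 3.
Column 2 now contains 2, so R1C2 = 3.
The 3 cells of cage c must have sum 6, so R1C3 = 1.
Column 4 already has 3; hence R1C4 = 2.
1 is placed in row 3; hence R3C1 = 3.
Column 3 already has 4; hence R3C3 = 2.
Column 4 already has 3, which forces R3C4 = 4.
3 is placed in row 4, which forces R4C1 = 1.
The full grid is 4 3 1 2 / 2 4 3 1 / 3 1 2 4 / 1 2 4 3.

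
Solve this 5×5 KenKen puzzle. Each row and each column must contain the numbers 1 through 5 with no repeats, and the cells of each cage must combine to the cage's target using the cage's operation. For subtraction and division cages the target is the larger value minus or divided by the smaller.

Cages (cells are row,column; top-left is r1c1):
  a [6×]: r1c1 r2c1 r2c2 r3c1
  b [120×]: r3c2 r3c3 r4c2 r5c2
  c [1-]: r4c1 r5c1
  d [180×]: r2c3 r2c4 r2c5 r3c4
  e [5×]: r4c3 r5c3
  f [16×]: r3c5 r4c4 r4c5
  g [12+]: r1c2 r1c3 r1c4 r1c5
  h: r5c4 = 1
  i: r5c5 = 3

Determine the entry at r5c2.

2

The 4 cells of cage a must have product 6, which forces r2c2 = 1.
The 4 cells of cage d must have product 180, leaving r3c4 = 3.
H is a freebie; hence r5c4 = 1.
Cage i is given, which forces r5c5 = 3.
Cage d needs product 180; hence r2c3 = 3.
The 4 cells of cage b must have product 120; hence r4c2 = 3.
Cage e needs two cells with product 5, so r4c3 = 1.
Row 4 now contains 1, leaving r4c5 = 4.
Row 5 already has 1, leaving r5c3 = 5.
Cage a has product 6, which forces r1c1 = 3.
Cage g needs sum 12, which forces r1c5 = 1.
Row 2 now contains 3; hence r2c1 = 2.
Cage d needs product 180, so r2c4 = 4.
4 is placed in column 5, leaving r2c5 = 5.
The 4 cells of cage a must have product 6, so r3c1 = 1.
Cage b has product 120, which forces r3c2 = 5.
4 is placed in column 5, which forces r3c5 = 2.
Row 4 already has 4, so r4c1 = 5.
Row 4 already has 4, leaving r4c4 = 2.
Cage c's pair has difference 1, which forces r5c1 = 4.
Row 5 already has 4, so r5c2 = 2.
2 is placed in column 2, so r1c2 = 4.
Cage g has sum 12, so r1c3 = 2.
2 is placed in column 4; hence r1c4 = 5.
2 is placed in row 3; hence r3c3 = 4.
The full grid is 3 4 2 5 1 / 2 1 3 4 5 / 1 5 4 3 2 / 5 3 1 2 4 / 4 2 5 1 3.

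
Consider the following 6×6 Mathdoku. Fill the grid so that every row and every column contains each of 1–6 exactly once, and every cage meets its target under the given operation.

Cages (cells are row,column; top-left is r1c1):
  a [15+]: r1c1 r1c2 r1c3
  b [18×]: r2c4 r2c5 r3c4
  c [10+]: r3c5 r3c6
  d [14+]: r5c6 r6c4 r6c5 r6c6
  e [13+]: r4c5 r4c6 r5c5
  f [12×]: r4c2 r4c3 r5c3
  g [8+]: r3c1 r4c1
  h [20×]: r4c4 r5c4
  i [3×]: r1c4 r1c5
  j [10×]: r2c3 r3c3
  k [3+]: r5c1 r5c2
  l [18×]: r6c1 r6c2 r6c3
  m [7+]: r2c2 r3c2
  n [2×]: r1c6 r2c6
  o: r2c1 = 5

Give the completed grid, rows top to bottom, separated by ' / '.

4 5 6 3 1 2 / 5 4 2 6 3 1 / 2 3 5 1 4 6 / 6 1 3 4 2 5 / 1 2 4 5 6 3 / 3 6 1 2 5 4

Cage o is given, leaving r2c1 = 5.
Row 2 already has 5; hence r2c3 = 2.
Row 2 now contains 2, so r2c6 = 1.
Column 3 already has 2, which forces r3c3 = 5.
Cage a has sum 15, which forces r1c2 = 5.
1 is placed in column 6, leaving r1c6 = 2.
The 3 cells of cage b must have product 18; hence r3c4 = 1.
Column 4 now contains 1, so r1c4 = 3.
Cage i needs two cells with product 3; hence r1c5 = 1.
Column 4 now contains 3, so r2c4 = 6.
Row 2 now contains 6, which forces r2c5 = 3.
Row 2 already has 3; hence r2c2 = 4.
Cage m needs two cells with sum 7, leaving r3c2 = 3.
In row 3, 2 can only go at r3c1, so r3c1 = 2.
Column 1 already has 2, leaving r4c1 = 6.
Column 1 already has 2, so r5c1 = 1.
Cage k's pair has sum 3, so r5c2 = 2.
Column 1 already has 1, leaving r6c1 = 3.
6 is placed in column 1, so r1c1 = 4.
The 3 cells of cage a must have sum 15, which forces r1c3 = 6.
2 is placed in column 2, which forces r4c2 = 1.
The 4 cells of cage d must have sum 14; hence r5c6 = 3.
Column 2 already has 1, so r6c2 = 6.
6 is placed in column 3; hence r6c3 = 1.
The 3 cells of cage f must have product 12, which forces r4c3 = 3.
3 is placed in row 5, which forces r5c3 = 4.
Row 5 now contains 4, leaving r5c4 = 5.
Row 5 now contains 4, leaving r5c5 = 6.
6 is placed in column 5; hence r3c5 = 4.
Cage c needs two cells with sum 10, so r3c6 = 6.
Column 4 already has 5; hence r4c4 = 4.
Cage e needs sum 13, leaving r4c5 = 2.
Cage e needs sum 13, which forces r4c6 = 5.
Column 4 already has 4, so r6c4 = 2.
2 is placed in column 5, which forces r6c5 = 5.
Column 6 already has 5, which forces r6c6 = 4.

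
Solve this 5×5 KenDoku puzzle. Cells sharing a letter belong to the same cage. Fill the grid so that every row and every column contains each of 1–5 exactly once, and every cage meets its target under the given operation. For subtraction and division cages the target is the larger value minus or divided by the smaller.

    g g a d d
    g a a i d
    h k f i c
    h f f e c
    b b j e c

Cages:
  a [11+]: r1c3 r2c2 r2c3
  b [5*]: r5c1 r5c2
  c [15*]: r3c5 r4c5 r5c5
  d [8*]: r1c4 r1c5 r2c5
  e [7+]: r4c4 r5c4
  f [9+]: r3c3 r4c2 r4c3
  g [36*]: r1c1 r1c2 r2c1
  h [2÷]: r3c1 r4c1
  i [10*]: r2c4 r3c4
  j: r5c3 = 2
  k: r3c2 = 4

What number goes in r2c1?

3

Cage g needs product 36, leaving r1c1 = 4.
The 3 cells of cage g must have product 36, leaving r1c2 = 3.
Cage g needs product 36, so r2c1 = 3.
Cage k is a single given cell, so r3c2 = 4.
Cage j is a single given cell, leaving r5c3 = 2.
Column 3 already has 2; hence r1c3 = 5.
Cage d has product 8; hence r2c5 = 4.
The 3 cells of cage a must have sum 11; hence r2c2 = 5.
Row 2 now contains 4, leaving r2c3 = 1.
5 is placed in row 2, which forces r2c4 = 2.
Column 3 already has 1, leaving r3c3 = 3.
Column 4 now contains 2, so r3c4 = 5.
Row 3 now contains 5, leaving r3c5 = 1.
Column 2 now contains 5; hence r4c2 = 2.
Column 3 already has 3, leaving r4c3 = 4.
4 is placed in row 4, leaving r4c4 = 3.
Row 4 now contains 3, leaving r4c5 = 5.
Column 2 now contains 5, which forces r5c2 = 1.
Column 4 already has 3, which forces r5c4 = 4.
5 is placed in column 5, which forces r5c5 = 3.
Column 4 now contains 2, leaving r1c4 = 1.
Column 5 already has 1, so r1c5 = 2.
Row 3 already has 1, so r3c1 = 2.
2 is placed in row 4, leaving r4c1 = 1.
Row 5 now contains 1, so r5c1 = 5.
Completed grid: 4 3 5 1 2 / 3 5 1 2 4 / 2 4 3 5 1 / 1 2 4 3 5 / 5 1 2 4 3.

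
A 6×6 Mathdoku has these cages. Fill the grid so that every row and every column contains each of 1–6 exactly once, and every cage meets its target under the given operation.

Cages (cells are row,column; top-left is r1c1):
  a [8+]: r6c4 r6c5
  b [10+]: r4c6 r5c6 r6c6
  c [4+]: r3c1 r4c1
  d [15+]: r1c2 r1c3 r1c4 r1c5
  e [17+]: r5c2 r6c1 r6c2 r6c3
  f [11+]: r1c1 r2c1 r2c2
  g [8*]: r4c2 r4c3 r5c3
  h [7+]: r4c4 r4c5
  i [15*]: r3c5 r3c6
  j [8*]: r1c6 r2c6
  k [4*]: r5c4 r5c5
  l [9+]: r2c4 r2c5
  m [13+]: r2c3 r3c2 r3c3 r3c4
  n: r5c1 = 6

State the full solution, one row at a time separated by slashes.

2 6 3 5 1 4 / 5 4 1 3 6 2 / 1 2 6 4 3 5 / 3 1 4 2 5 6 / 6 5 2 1 4 3 / 4 3 5 6 2 1

Cage n is a single given cell, leaving r5c1 = 6.
The pair r3c5/r3c6 in row 3 holds {3, 5}, leaving r3c1 = 1.
Cage c needs two cells with sum 4, so r4c1 = 3.
R5c4 and r5c5 in row 5 are {1, 4}, so r5c3 = 2.
The 4 cells of cage m must have sum 13, so r2c3 = 1.
1 is placed in column 3, leaving r4c3 = 4.
4 is placed in column 3; hence r3c3 = 6.
Row 4 now contains 4; hence r4c2 = 1.
The only place for 6 in row 4 is r4c6.
Cage b needs sum 10, leaving r5c6 = 3.
Cage b needs sum 10, so r6c6 = 1.
Cage i's pair has product 15, leaving r3c5 = 3.
Column 6 now contains 3, which forces r3c6 = 5.
3 is placed in row 5, leaving r5c2 = 5.
In row 2, 3 can only go at r2c4, so r2c4 = 3.
Cage l's pair has sum 9; hence r2c5 = 6.
Column 5 now contains 6, which forces r6c5 = 2.
The two cells of cage h must have sum 7; hence r4c4 = 2.
Column 5 already has 2, which forces r4c5 = 5.
2 is placed in row 6, so r6c4 = 6.
Cage d needs sum 15, leaving r1c2 = 6.
Cage d has sum 15; hence r1c3 = 3.
The 4 cells of cage d must have sum 15, so r1c4 = 5.
Cage d needs sum 15; hence r1c5 = 1.
The 4 cells of cage m must have sum 13, leaving r3c2 = 2.
2 is placed in column 4; hence r3c4 = 4.
4 is placed in column 4, leaving r5c4 = 1.
1 is placed in column 5; hence r5c5 = 4.
3 is placed in column 3, which forces r6c3 = 5.
Cage f needs sum 11, which forces r1c1 = 2.
Row 1 now contains 2, which forces r1c6 = 4.
Cage f has sum 11, leaving r2c1 = 5.
Column 2 already has 2, so r2c2 = 4.
Column 6 now contains 4, which forces r2c6 = 2.
5 is placed in row 6, leaving r6c1 = 4.
The 4 cells of cage e must have sum 17; hence r6c2 = 3.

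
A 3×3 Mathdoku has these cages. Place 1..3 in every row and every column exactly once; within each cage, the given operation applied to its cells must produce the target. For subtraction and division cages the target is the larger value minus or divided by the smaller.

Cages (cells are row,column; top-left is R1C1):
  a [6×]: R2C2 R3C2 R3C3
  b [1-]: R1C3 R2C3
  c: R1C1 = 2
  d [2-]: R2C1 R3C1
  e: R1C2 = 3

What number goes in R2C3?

2

C is a freebie, which forces R1C1 = 2.
E is a freebie, leaving R1C2 = 3.
3 is placed in row 1, leaving R1C3 = 1.
The two cells of cage b must have difference 1, which forces R2C3 = 2.
Cage a needs product 6, so R3C3 = 3.
Cage d's pair has difference 2, leaving R2C1 = 3.
Row 2 now contains 2, leaving R2C2 = 1.
Row 3 already has 3, leaving R3C1 = 1.
Cage a needs product 6, leaving R3C2 = 2.
The full grid is 2 3 1 / 3 1 2 / 1 2 3.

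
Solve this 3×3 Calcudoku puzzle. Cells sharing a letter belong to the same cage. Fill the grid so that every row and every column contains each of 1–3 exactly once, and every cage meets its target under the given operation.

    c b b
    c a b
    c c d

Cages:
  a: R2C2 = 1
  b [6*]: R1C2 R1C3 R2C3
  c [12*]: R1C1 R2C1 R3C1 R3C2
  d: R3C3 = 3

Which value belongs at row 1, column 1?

2

Cage a is a single given cell; hence R2C2 = 1.
Cage c needs product 12, so R3C2 = 2.
Cage d is given, so R3C3 = 3.
2 is placed in column 2, so R1C2 = 3.
Cage b needs product 6, so R1C3 = 1.
Column 3 already has 3, so R2C3 = 2.
Row 3 already has 3, which forces R3C1 = 1.
Row 1 already has 3, leaving R1C1 = 2.
2 is placed in row 2, leaving R2C1 = 3.
The full grid is 2 3 1 / 3 1 2 / 1 2 3.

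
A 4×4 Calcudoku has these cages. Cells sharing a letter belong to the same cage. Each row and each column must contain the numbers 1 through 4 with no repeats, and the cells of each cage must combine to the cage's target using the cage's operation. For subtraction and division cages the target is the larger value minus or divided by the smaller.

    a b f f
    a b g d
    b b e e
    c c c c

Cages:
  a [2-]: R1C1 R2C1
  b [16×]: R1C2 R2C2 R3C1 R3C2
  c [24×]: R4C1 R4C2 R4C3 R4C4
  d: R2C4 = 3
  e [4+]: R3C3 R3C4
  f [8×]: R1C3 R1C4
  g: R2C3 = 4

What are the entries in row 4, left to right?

4 3 1 2

Cage g is a single given cell; hence R2C3 = 4.
Cage d is given, which forces R2C4 = 3.
The 4 cells of cage b must have product 16, which forces R3C1 = 2.
Column 4 now contains 3, so R3C4 = 1.
Cage a's pair has difference 2, leaving R1C1 = 3.
Column 3 now contains 4, so R1C3 = 2.
Cage f needs two cells with product 8, so R1C4 = 4.
Column 1 already has 2, leaving R2C1 = 1.
Row 2 now contains 1; hence R2C2 = 2.
Row 3 now contains 1; hence R3C2 = 4.
Row 3 now contains 1, which forces R3C3 = 3.
Column 1 now contains 1, leaving R4C1 = 4.
3 is placed in column 3; hence R4C3 = 1.
Column 4 already has 4, leaving R4C4 = 2.
Row 1 already has 2, so R1C2 = 1.
Row 4 now contains 1, so R4C2 = 3.
Filled in: 3 1 2 4 / 1 2 4 3 / 2 4 3 1 / 4 3 1 2.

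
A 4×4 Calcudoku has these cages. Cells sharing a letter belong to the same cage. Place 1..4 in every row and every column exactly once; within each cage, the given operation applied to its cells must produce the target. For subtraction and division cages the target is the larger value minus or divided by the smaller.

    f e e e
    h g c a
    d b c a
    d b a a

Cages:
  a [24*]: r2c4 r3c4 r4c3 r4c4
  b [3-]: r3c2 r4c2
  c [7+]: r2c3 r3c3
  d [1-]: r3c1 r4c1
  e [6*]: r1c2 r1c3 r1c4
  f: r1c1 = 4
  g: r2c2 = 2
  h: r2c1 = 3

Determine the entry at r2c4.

1

Cage f is given, leaving r1c1 = 4.
Cage h is given, so r2c1 = 3.
Cage g is a single given cell, which forces r2c2 = 2.
Row 2 now contains 3; hence r2c3 = 4.
Row 2 now contains 4, leaving r2c4 = 1.
4 is placed in column 3, leaving r3c3 = 3.
The 4 cells of cage a must have product 24; hence r3c4 = 4.
The 4 cells of cage a must have product 24, which forces r4c3 = 2.
Cage a has product 24, which forces r4c4 = 3.
Cage e has product 6; hence r1c2 = 3.
Column 3 already has 2, leaving r1c3 = 1.
3 is placed in column 4, leaving r1c4 = 2.
Cage d's pair has difference 1, leaving r3c1 = 2.
4 is placed in row 3, leaving r3c2 = 1.
Row 4 already has 2; hence r4c1 = 1.
Cage b's pair has difference 3, which forces r4c2 = 4.
Completed grid: 4 3 1 2 / 3 2 4 1 / 2 1 3 4 / 1 4 2 3.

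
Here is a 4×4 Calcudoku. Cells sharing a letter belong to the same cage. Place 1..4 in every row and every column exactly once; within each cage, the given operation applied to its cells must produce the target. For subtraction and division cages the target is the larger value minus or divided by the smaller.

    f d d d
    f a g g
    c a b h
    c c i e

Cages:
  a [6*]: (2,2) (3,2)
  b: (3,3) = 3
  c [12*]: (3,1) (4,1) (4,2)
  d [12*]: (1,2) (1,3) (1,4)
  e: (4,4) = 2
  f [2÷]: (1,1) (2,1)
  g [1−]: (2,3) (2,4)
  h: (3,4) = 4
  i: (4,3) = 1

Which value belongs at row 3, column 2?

Cage b is a single given cell; hence (3,3) = 3.
H is a freebie, so (3,4) = 4.
Cage i is a single given cell, leaving (4,3) = 1.
Cage e is a single given cell; hence (4,4) = 2.
Column 3 already has 1, so (1,3) = 4.
Cage a needs two cells with product 6, leaving (2,2) = 3.
Column 3 now contains 4, so (2,3) = 2.
Row 2 now contains 3; hence (2,4) = 1.
Cage c has product 12, which forces (3,1) = 1.
Row 3 already has 3; hence (3,2) = 2.
Column 2 already has 3; hence (4,2) = 4.
Column 1 already has 1; hence (1,1) = 2.
Column 2 already has 3, which forces (1,2) = 1.
1 is placed in column 4, which forces (1,4) = 3.
1 is placed in row 2, which forces (2,1) = 4.
4 is placed in row 4; hence (4,1) = 3.
Completed grid: 2 1 4 3 / 4 3 2 1 / 1 2 3 4 / 3 4 1 2.

2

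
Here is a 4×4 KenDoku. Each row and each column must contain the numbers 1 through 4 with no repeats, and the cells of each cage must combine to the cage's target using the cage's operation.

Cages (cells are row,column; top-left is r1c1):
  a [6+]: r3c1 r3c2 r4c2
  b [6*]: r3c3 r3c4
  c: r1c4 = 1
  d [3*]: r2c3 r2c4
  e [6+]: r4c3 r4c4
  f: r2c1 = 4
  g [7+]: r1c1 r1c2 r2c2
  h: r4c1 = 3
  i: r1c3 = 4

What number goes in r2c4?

3

I is a freebie, which forces r1c3 = 4.
Cage c is a single given cell, which forces r1c4 = 1.
Cage f is given, which forces r2c1 = 4.
Column 4 now contains 1; hence r2c4 = 3.
3 is placed in column 4; hence r3c4 = 2.
Cage h is a single given cell, so r4c1 = 3.
Column 3 now contains 4, which forces r4c3 = 2.
Column 4 now contains 2, leaving r4c4 = 4.
3 is placed in column 1; hence r1c1 = 2.
Cage g has sum 7, which forces r1c2 = 3.
Cage g has sum 7, leaving r2c2 = 2.
Row 2 now contains 3, leaving r2c3 = 1.
3 is placed in column 1; hence r3c1 = 1.
Cage a needs sum 6, so r3c2 = 4.
Row 3 now contains 2, which forces r3c3 = 3.
2 is placed in row 4, leaving r4c2 = 1.
Completed grid: 2 3 4 1 / 4 2 1 3 / 1 4 3 2 / 3 1 2 4.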